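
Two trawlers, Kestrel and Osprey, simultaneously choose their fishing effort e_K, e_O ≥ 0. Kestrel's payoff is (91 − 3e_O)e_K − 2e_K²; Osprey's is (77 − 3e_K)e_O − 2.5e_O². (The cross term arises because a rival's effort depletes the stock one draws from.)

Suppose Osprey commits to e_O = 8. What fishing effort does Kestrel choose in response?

16.75

Expanding Kestrel's payoff: 91e_K − 3e_Oe_K − 2e_K².
∂π/∂e_K = 91 − 3e_O − 4e_K = 0, so e_K = 22.75 − 0.75e_O.
At e_O = 8: e_K = 22.75 − 0.75·8 = 16.75.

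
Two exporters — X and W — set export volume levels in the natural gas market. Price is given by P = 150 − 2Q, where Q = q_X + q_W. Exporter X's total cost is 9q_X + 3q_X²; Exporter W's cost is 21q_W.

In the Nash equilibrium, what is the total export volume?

36.5

Exporter X's profit: π = q_X(150 − 2(q_X + q_W)) − 9q_X − 3q_X².
∂π/∂q_X = 141 − 10q_X − 2q_W = 0, so q_X = 14.1 − 0.2q_W.
For W: ∂π/∂q_W = 129 − 4q_W − 2q_X = 0 ⇒ q_W = 32.25 − 0.5q_X.
Plugging q_W into X's best response: q_X = 14.1 − 0.2(32.25 − 0.5q_X) ⇒ 0.9q_X = 7.65, so q_X = 8.5.
Then q_W = 32.25 − 0.5·8.5 = 28.
Total export volume: 8.5 + 28 = 36.5.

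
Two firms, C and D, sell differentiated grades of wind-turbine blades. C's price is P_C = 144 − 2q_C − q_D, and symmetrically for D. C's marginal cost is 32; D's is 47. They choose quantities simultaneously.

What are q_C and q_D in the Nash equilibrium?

23.4, 18.4

Firm C's profit: π = q_C(144 − 2q_C − q_D) − 32q_C.
∂π/∂q_C = 112 − 4q_C − q_D = 0 ⇒ q_C = 28 − 0.25q_D.
Similarly q_D = 24.25 − 0.25q_C.
Substituting the second reaction function into the first: q_C = 28 − 0.25(24.25 − 0.25q_C), which gives 0.9375q_C = 21.9375 ⇒ q_C = 23.4.
Then q_D = 24.25 − 0.25·23.4 = 18.4.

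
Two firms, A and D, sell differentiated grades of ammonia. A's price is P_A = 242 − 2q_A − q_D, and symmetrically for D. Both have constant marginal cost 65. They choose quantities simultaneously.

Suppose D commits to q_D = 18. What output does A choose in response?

39.75

Firm A's profit: π = q_A(242 − 2q_A − q_D) − 65q_A.
∂π/∂q_A = 177 − 4q_A − q_D = 0 ⇒ q_A = 44.25 − 0.25q_D.
At q_D = 18: q_A = 44.25 − 0.25·18 = 39.75.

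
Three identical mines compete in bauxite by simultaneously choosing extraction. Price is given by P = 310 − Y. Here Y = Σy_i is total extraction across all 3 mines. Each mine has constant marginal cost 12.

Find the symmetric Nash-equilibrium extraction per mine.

A representative mine's profit is π_i = y_i(310 − Y) − 12y_i, with Y = y_i + Σ_{j≠i} y_j.
First-order condition: 298 − 2y_i − Σ_{j≠i} y_j = 0.
Imposing symmetry (y_j = y for all j) turns Σ_{j≠i} y_j into 2y, so 298 = 4y and y = 74.5.

74.5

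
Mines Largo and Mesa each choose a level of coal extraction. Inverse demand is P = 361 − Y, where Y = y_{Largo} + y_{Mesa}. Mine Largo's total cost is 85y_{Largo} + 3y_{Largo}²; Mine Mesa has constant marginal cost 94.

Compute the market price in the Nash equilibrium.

218

Mine Largo's profit: π = y_{Largo}(361 − (y_{Largo} + y_{Mesa})) − 85y_{Largo} − 3y_{Largo}².
∂π/∂y_{Largo} = 276 − 8y_{Largo} − y_{Mesa} = 0, so y_{Largo} = 34.5 − 0.125y_{Mesa}.
For Mesa: ∂π/∂y_{Mesa} = 267 − 2y_{Mesa} − y_{Largo} = 0 ⇒ y_{Mesa} = 133.5 − 0.5y_{Largo}.
Plugging y_{Mesa} into Largo's best response: y_{Largo} = 34.5 − 0.125(133.5 − 0.5y_{Largo}) ⇒ 0.9375y_{Largo} = 17.8125, so y_{Largo} = 19.
Then y_{Mesa} = 133.5 − 0.5·19 = 124.
Equilibrium price: P = 361 − 143 = 218.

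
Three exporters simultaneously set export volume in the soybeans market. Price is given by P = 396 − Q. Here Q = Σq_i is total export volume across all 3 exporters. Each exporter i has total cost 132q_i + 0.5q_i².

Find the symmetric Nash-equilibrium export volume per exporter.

52.8

A representative exporter's profit is π_i = q_i(396 − Q) − 132q_i − 0.5q_i², with Q = q_i + Σ_{j≠i} q_j.
First-order condition: 264 − 3q_i − Σ_{j≠i} q_j = 0.
In a symmetric equilibrium every exporter chooses the same q, so Σ_{j≠i} q_j = 2q. The condition becomes 264 − 5q = 0, giving q = 264/5 = 52.8.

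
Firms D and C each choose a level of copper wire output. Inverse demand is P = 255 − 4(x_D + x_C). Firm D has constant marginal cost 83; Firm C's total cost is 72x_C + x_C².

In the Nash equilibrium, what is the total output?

Firm D's profit: π = x_D(255 − 4(x_D + x_C)) − 83x_D.
∂π/∂x_D = 172 − 8x_D − 4x_C = 0, so x_D = 21.5 − 0.5x_C.
For C: ∂π/∂x_C = 183 − 10x_C − 4x_D = 0 ⇒ x_C = 18.3 − 0.4x_D.
Substituting the second reaction function into the first: x_D = 21.5 − 0.5(18.3 − 0.4x_D), which gives 0.8x_D = 12.35 ⇒ x_D = 15.4375.
Then x_C = 18.3 − 0.4·15.4375 = 12.125.
Total output: 15.4375 + 12.125 = 27.5625.

27.5625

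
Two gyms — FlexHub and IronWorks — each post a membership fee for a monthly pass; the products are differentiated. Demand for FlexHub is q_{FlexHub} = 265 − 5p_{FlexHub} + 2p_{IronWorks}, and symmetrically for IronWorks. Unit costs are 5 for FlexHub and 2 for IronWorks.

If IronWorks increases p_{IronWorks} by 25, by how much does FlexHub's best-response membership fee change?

FlexHub's profit: π = (p_{FlexHub} − 5)(265 − 5p_{FlexHub} + 2p_{IronWorks}).
∂π/∂p_{FlexHub} = 290 − 10p_{FlexHub} + 2p_{IronWorks} = 0 ⇒ p_{FlexHub} = 29 + 0.2p_{IronWorks}.
The reaction-function slope is 0.2, so a 25-unit rise in p_{IronWorks} moves p_{FlexHub} by 0.2 × 25 = 5. FlexHub's best response rises — the actions are strategic complements.

5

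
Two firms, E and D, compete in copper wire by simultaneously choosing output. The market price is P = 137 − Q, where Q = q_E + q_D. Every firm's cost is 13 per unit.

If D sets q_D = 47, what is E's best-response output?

38.5

Firm E's profit: π = q_E(137 − (q_E + q_D)) − 13q_E.
∂π/∂q_E = 124 − 2q_E − q_D = 0, so q_E = 62 − 0.5q_D.
At q_D = 47: q_E = 62 − 0.5·47 = 38.5.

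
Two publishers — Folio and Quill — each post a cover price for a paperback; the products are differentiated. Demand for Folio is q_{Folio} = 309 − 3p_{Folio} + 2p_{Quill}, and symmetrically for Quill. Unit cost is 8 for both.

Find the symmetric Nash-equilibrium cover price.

83.25

Folio's profit: π = (p_{Folio} − 8)(309 − 3p_{Folio} + 2p_{Quill}).
∂π/∂p_{Folio} = 333 − 6p_{Folio} + 2p_{Quill} = 0 ⇒ p_{Folio} = 55.5 + (1/3)p_{Quill}.
The game is symmetric, so in equilibrium p_{Quill} = p_{Folio}: the reaction function gives (2/3)p_{Folio} = 55.5, hence p_{Folio} = 83.25.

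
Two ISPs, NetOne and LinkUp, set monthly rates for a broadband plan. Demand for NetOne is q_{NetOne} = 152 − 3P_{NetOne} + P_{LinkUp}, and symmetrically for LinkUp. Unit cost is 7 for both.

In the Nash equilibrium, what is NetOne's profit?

NetOne's profit: π = (P_{NetOne} − 7)(152 − 3P_{NetOne} + P_{LinkUp}).
∂π/∂P_{NetOne} = 173 − 6P_{NetOne} + P_{LinkUp} = 0 ⇒ P_{NetOne} = 173/6 + (1/6)P_{LinkUp}.
By symmetry P_{LinkUp} = P_{NetOne}; substituting into the reaction function, (5/6)P_{NetOne} = 173/6 and P_{NetOne} = 34.6.
q_{NetOne} = 152 − 3·34.6 + 34.6 = 82.8.
Profit = (34.6 − 7)·82.8 = 2285.28.

2285.28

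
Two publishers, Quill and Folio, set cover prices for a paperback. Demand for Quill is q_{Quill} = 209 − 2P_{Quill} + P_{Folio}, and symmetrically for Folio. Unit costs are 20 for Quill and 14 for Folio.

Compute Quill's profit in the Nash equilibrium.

Quill's profit: π = (P_{Quill} − 20)(209 − 2P_{Quill} + P_{Folio}).
∂π/∂P_{Quill} = 249 − 4P_{Quill} + P_{Folio} = 0 ⇒ P_{Quill} = 62.25 + 0.25P_{Folio}.
Similarly P_{Folio} = 59.25 + 0.25P_{Quill}.
Solving the two reaction functions simultaneously: (1 − (0.25)(0.25))P_{Quill} = 62.25 + 0.25·59.25, so 0.9375P_{Quill} = 77.0625 and P_{Quill} = 82.2.
Then P_{Folio} = 59.25 + 0.25·82.2 = 79.8.
q_{Quill} = 209 − 2·82.2 + 79.8 = 124.4.
Profit = (82.2 − 20)·124.4 = 7737.68.

7737.68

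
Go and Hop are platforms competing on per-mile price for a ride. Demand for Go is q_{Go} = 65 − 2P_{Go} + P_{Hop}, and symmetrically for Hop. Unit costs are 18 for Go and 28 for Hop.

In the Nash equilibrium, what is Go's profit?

Go's profit: π = (P_{Go} − 18)(65 − 2P_{Go} + P_{Hop}).
∂π/∂P_{Go} = 101 − 4P_{Go} + P_{Hop} = 0 ⇒ P_{Go} = 25.25 + 0.25P_{Hop}.
Similarly P_{Hop} = 30.25 + 0.25P_{Go}.
Substituting the second reaction function into the first: P_{Go} = 25.25 + 0.25(30.25 + 0.25P_{Go}), which gives 0.9375P_{Go} = 32.8125 ⇒ P_{Go} = 35.
Then P_{Hop} = 30.25 + 0.25·35 = 39.
q_{Go} = 65 − 2·35 + 39 = 34.
Profit = (35 − 18)·34 = 578.

578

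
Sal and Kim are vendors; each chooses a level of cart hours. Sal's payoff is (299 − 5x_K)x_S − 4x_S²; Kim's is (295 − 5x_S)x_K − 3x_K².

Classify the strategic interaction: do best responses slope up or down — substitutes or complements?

Expanding Sal's payoff: 299x_S − 5x_Kx_S − 4x_S².
∂π/∂x_S = 299 − 5x_K − 8x_S = 0, so x_S = 37.375 − 0.625x_K.
The best-response slope dx_S/dx_K = −0.625 < 0: the reaction function is downward-sloping, so the choices are strategic substitutes.

strategic substitutes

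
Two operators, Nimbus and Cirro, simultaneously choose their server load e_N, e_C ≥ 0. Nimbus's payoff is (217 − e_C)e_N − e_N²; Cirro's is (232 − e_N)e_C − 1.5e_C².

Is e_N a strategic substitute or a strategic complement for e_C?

Expanding Nimbus's payoff: 217e_N − e_Ce_N − e_N².
∂π/∂e_N = 217 − e_C − 2e_N = 0, so e_N = 108.5 − 0.5e_C.
The best-response slope de_N/de_C = −0.5 < 0: the reaction function is downward-sloping, so the choices are strategic substitutes.

strategic substitutes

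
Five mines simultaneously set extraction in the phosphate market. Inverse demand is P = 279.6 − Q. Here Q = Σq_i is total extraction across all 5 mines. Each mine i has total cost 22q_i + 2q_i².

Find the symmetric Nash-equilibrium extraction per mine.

25.76

A representative mine's profit is π_i = q_i(279.6 − Q) − 22q_i − 2q_i², with Q = q_i + Σ_{j≠i} q_j.
First-order condition: 257.6 − 6q_i − Σ_{j≠i} q_j = 0.
In a symmetric equilibrium every mine chooses the same q, so Σ_{j≠i} q_j = 4q. The condition becomes 257.6 − 10q = 0, giving q = 257.6/10 = 25.76.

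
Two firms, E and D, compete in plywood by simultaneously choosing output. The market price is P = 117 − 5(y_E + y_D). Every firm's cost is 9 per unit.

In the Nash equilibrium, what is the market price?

Firm E's profit: π = y_E(117 − 5(y_E + y_D)) − 9y_E.
∂π/∂y_E = 108 − 10y_E − 5y_D = 0, so y_E = 10.8 − 0.5y_D.
The game is symmetric, so in equilibrium y_D = y_E: the reaction function gives 1.5y_E = 10.8, hence y_E = 7.2.
Equilibrium price: P = 117 − 5·14.4 = 45.

45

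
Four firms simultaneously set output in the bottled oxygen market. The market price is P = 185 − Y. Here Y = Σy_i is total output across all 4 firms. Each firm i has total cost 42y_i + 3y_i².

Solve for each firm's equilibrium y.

A representative firm's profit is π_i = y_i(185 − Y) − 42y_i − 3y_i², with Y = y_i + Σ_{j≠i} y_j.
First-order condition: 143 − 8y_i − Σ_{j≠i} y_j = 0.
Imposing symmetry (y_j = y for all j) turns Σ_{j≠i} y_j into 3y, so 143 = 11y and y = 13.

13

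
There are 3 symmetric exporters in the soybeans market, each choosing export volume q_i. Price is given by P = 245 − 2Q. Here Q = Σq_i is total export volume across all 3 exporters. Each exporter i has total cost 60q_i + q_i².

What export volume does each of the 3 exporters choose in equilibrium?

18.5

A representative exporter's profit is π_i = q_i(245 − 2Q) − 60q_i − q_i², with Q = q_i + Σ_{j≠i} q_j.
First-order condition: 185 − 6q_i − 2Σ_{j≠i} q_j = 0.
Imposing symmetry (q_j = q for all j) turns Σ_{j≠i} q_j into 2q, so 185 = 10q and q = 18.5.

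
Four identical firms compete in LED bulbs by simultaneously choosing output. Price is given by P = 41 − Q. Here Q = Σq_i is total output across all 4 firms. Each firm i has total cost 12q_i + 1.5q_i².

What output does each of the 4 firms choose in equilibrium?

3.625

A representative firm's profit is π_i = q_i(41 − Q) − 12q_i − 1.5q_i², with Q = q_i + Σ_{j≠i} q_j.
First-order condition: 29 − 5q_i − Σ_{j≠i} q_j = 0.
With identical firms, set every q_j = q: then 29 − 5q − 3q = 0, i.e. q = 29/8 = 3.625.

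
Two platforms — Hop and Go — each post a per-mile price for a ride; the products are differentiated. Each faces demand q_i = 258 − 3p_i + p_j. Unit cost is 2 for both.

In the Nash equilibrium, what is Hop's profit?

Hop's profit: π = (p_{Hop} − 2)(258 − 3p_{Hop} + p_{Go}).
∂π/∂p_{Hop} = 264 − 6p_{Hop} + p_{Go} = 0 ⇒ p_{Hop} = 44 + (1/6)p_{Go}.
The game is symmetric, so in equilibrium p_{Go} = p_{Hop}: the reaction function gives (5/6)p_{Hop} = 44, hence p_{Hop} = 52.8.
q_{Hop} = 258 − 3·52.8 + 52.8 = 152.4.
Profit = (52.8 − 2)·152.4 = 7741.92.

7741.92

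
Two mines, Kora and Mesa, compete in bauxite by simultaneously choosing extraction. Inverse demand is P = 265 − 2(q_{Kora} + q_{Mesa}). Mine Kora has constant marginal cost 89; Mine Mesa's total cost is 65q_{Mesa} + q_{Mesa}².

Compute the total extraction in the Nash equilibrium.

Mine Kora's profit: π = q_{Kora}(265 − 2(q_{Kora} + q_{Mesa})) − 89q_{Kora}.
∂π/∂q_{Kora} = 176 − 4q_{Kora} − 2q_{Mesa} = 0, so q_{Kora} = 44 − 0.5q_{Mesa}.
For Mesa: ∂π/∂q_{Mesa} = 200 − 6q_{Mesa} − 2q_{Kora} = 0 ⇒ q_{Mesa} = 100/3 − (1/3)q_{Kora}.
Solving the two reaction functions simultaneously: (1 − (−0.5)(−1/3))q_{Kora} = 44 − 0.5·(100/3), so (5/6)q_{Kora} = 82/3 and q_{Kora} = 32.8.
Then q_{Mesa} = 100/3 − (1/3)·32.8 = 22.4.
Total extraction: 32.8 + 22.4 = 55.2.

55.2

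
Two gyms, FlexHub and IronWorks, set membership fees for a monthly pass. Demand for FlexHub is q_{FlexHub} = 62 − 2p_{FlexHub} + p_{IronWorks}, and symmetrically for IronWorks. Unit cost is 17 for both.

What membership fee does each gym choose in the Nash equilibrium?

FlexHub's profit: π = (p_{FlexHub} − 17)(62 − 2p_{FlexHub} + p_{IronWorks}).
∂π/∂p_{FlexHub} = 96 − 4p_{FlexHub} + p_{IronWorks} = 0 ⇒ p_{FlexHub} = 24 + 0.25p_{IronWorks}.
The game is symmetric, so in equilibrium p_{IronWorks} = p_{FlexHub}: the reaction function gives 0.75p_{FlexHub} = 24, hence p_{FlexHub} = 32.

32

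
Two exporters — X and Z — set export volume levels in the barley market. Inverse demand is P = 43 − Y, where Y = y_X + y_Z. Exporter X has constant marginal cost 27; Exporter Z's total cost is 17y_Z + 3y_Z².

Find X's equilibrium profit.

Exporter X's profit: π = y_X(43 − (y_X + y_Z)) − 27y_X.
∂π/∂y_X = 16 − 2y_X − y_Z = 0, so y_X = 8 − 0.5y_Z.
For Z: ∂π/∂y_Z = 26 − 8y_Z − y_X = 0 ⇒ y_Z = 3.25 − 0.125y_X.
Solving the two reaction functions simultaneously: (1 − (−0.5)(−0.125))y_X = 8 − 0.5·3.25, so 0.9375y_X = 6.375 and y_X = 6.8.
Then y_Z = 3.25 − 0.125·6.8 = 2.4.
Price P = 43 − 9.2 = 33.8.
X's profit: (33.8 − 27)·6.8 = 46.24.

46.24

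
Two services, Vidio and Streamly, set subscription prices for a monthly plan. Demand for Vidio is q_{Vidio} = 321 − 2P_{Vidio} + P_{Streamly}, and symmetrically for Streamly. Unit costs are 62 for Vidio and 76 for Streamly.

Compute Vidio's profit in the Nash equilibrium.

Vidio's profit: π = (P_{Vidio} − 62)(321 − 2P_{Vidio} + P_{Streamly}).
∂π/∂P_{Vidio} = 445 − 4P_{Vidio} + P_{Streamly} = 0 ⇒ P_{Vidio} = 111.25 + 0.25P_{Streamly}.
Similarly P_{Streamly} = 118.25 + 0.25P_{Vidio}.
Plugging P_{Streamly} into Vidio's best response: P_{Vidio} = 111.25 + 0.25(118.25 + 0.25P_{Vidio}) ⇒ 0.9375P_{Vidio} = 140.8125, so P_{Vidio} = 150.2.
Then P_{Streamly} = 118.25 + 0.25·150.2 = 155.8.
q_{Vidio} = 321 − 2·150.2 + 155.8 = 176.4.
Profit = (150.2 − 62)·176.4 = 15558.48.

15558.48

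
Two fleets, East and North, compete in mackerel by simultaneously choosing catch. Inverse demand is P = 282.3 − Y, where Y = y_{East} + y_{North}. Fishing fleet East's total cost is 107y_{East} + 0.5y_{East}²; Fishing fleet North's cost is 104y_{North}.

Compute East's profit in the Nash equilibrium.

Fishing fleet East's profit: π = y_{East}(282.3 − (y_{East} + y_{North})) − 107y_{East} − 0.5y_{East}².
∂π/∂y_{East} = 175.3 − 3y_{East} − y_{North} = 0, so y_{East} = 1753/30 − (1/3)y_{North}.
For North: ∂π/∂y_{North} = 178.3 − 2y_{North} − y_{East} = 0 ⇒ y_{North} = 89.15 − 0.5y_{East}.
Plugging y_{North} into East's best response: y_{East} = 1753/30 − (1/3)(89.15 − 0.5y_{East}) ⇒ (5/6)y_{East} = 1723/60, so y_{East} = 34.46.
Then y_{North} = 89.15 − 0.5·34.46 = 71.92.
Price P = 282.3 − 106.38 = 175.92.
East's profit: (175.92 − 107)·34.46 − 0.5(34.46)² = 1781.2374.

1781.2374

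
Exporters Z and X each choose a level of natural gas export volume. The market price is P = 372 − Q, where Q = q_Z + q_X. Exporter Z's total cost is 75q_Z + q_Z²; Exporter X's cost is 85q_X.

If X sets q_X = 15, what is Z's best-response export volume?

Exporter Z's profit: π = q_Z(372 − (q_Z + q_X)) − 75q_Z − q_Z².
∂π/∂q_Z = 297 − 4q_Z − q_X = 0, so q_Z = 74.25 − 0.25q_X.
At q_X = 15: q_Z = 74.25 − 0.25·15 = 70.5.

70.5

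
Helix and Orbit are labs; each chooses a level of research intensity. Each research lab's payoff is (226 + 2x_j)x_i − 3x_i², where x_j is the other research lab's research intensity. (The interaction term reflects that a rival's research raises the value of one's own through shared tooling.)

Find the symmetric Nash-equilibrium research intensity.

56.5

Helix's payoff is (226 + 2x_O)x_H − 3x_H².
∂π/∂x_H = 226 + 2x_O − 6x_H = 0, so x_H = 113/3 + (1/3)x_O.
The game is symmetric, so in equilibrium x_O = x_H: the reaction function gives (2/3)x_H = 113/3, hence x_H = 56.5.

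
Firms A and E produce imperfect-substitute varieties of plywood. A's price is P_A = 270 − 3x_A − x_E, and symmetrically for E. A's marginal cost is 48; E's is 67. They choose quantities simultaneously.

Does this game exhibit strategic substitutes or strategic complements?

Firm A's profit: π = x_A(270 − 3x_A − x_E) − 48x_A.
∂π/∂x_A = 222 − 6x_A − x_E = 0 ⇒ x_A = 37 − (1/6)x_E.
The best-response slope dx_A/dx_E = −1/6 < 0: the reaction function is downward-sloping, so the choices are strategic substitutes.

strategic substitutes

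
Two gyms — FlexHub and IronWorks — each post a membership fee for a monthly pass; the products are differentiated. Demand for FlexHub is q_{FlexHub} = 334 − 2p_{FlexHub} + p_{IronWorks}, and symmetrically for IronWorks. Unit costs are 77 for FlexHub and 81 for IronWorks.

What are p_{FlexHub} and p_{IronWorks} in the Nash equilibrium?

FlexHub's profit: π = (p_{FlexHub} − 77)(334 − 2p_{FlexHub} + p_{IronWorks}).
∂π/∂p_{FlexHub} = 488 − 4p_{FlexHub} + p_{IronWorks} = 0 ⇒ p_{FlexHub} = 122 + 0.25p_{IronWorks}.
Similarly p_{IronWorks} = 124 + 0.25p_{FlexHub}.
Plugging p_{IronWorks} into FlexHub's best response: p_{FlexHub} = 122 + 0.25(124 + 0.25p_{FlexHub}) ⇒ 0.9375p_{FlexHub} = 153, so p_{FlexHub} = 163.2.
Then p_{IronWorks} = 124 + 0.25·163.2 = 164.8.

163.2, 164.8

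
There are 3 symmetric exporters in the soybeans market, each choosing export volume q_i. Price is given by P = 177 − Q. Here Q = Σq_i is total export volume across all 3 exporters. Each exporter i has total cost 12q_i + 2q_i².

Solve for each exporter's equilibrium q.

20.625

A representative exporter's profit is π_i = q_i(177 − Q) − 12q_i − 2q_i², with Q = q_i + Σ_{j≠i} q_j.
First-order condition: 165 − 6q_i − Σ_{j≠i} q_j = 0.
Imposing symmetry (q_j = q for all j) turns Σ_{j≠i} q_j into 2q, so 165 = 8q and q = 20.625.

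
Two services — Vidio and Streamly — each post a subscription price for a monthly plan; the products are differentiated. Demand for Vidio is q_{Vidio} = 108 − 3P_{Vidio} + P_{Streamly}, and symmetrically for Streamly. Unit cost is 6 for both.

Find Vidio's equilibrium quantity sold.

57.6

Vidio's profit: π = (P_{Vidio} − 6)(108 − 3P_{Vidio} + P_{Streamly}).
∂π/∂P_{Vidio} = 126 − 6P_{Vidio} + P_{Streamly} = 0 ⇒ P_{Vidio} = 21 + (1/6)P_{Streamly}.
Setting P_{Vidio} = P_{Streamly} in the reaction function: P_{Vidio} = 21 + (1/6)P_{Vidio}, so P_{Vidio} = 21 / (5/6) = 25.2.
q_{Vidio} = 108 − 3·25.2 + 25.2 = 57.6.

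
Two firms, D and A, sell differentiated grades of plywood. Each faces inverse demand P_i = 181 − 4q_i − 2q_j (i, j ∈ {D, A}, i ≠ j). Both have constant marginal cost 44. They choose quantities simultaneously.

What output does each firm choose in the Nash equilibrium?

Firm D's profit: π = q_D(181 − 4q_D − 2q_A) − 44q_D.
∂π/∂q_D = 137 − 8q_D − 2q_A = 0 ⇒ q_D = 17.125 − 0.25q_A.
By symmetry q_A = q_D; substituting into the reaction function, 1.25q_D = 17.125 and q_D = 13.7.

13.7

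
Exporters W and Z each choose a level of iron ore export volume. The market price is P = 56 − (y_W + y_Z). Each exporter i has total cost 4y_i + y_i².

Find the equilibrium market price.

35.2

Exporter W's profit: π = y_W(56 − (y_W + y_Z)) − 4y_W − y_W².
∂π/∂y_W = 52 − 4y_W − y_Z = 0, so y_W = 13 − 0.25y_Z.
By symmetry y_Z = y_W; substituting into the reaction function, 1.25y_W = 13 and y_W = 10.4.
Equilibrium price: P = 56 − 20.8 = 35.2.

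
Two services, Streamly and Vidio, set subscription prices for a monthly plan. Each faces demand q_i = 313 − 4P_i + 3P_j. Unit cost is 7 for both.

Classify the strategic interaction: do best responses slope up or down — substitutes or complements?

Streamly's profit: π = (P_{Streamly} − 7)(313 − 4P_{Streamly} + 3P_{Vidio}).
∂π/∂P_{Streamly} = 341 − 8P_{Streamly} + 3P_{Vidio} = 0 ⇒ P_{Streamly} = 42.625 + 0.375P_{Vidio}.
The best-response slope dP_{Streamly}/dP_{Vidio} = 0.375 > 0: the reaction function is upward-sloping, so the choices are strategic complements.

strategic complements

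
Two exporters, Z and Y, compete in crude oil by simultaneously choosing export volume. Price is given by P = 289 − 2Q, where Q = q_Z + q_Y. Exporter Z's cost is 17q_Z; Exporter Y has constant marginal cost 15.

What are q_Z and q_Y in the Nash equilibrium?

Exporter Z's profit: π = q_Z(289 − 2(q_Z + q_Y)) − 17q_Z.
∂π/∂q_Z = 272 − 4q_Z − 2q_Y = 0, so q_Z = 68 − 0.5q_Y.
By the same steps for Y: q_Y = 68.5 − 0.5q_Z.
Substituting the second reaction function into the first: q_Z = 68 − 0.5(68.5 − 0.5q_Z), which gives 0.75q_Z = 33.75 ⇒ q_Z = 45.
Then q_Y = 68.5 − 0.5·45 = 46.

45, 46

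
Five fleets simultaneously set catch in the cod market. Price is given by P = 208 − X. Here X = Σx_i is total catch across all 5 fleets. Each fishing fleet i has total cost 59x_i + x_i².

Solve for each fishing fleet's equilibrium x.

A representative fishing fleet's profit is π_i = x_i(208 − X) − 59x_i − x_i², with X = x_i + Σ_{j≠i} x_j.
First-order condition: 149 − 4x_i − Σ_{j≠i} x_j = 0.
With identical fishing fleets, set every x_j = x: then 149 − 4x − 4x = 0, i.e. x = 149/8 = 18.625.

18.625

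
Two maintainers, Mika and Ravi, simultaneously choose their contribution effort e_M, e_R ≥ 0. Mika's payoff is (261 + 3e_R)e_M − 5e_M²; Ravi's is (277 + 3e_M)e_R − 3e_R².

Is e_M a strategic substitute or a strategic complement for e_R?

Expanding Mika's payoff: 261e_M + 3e_Re_M − 5e_M².
∂π/∂e_M = 261 + 3e_R − 10e_M = 0, so e_M = 26.1 + 0.3e_R.
The best-response slope de_M/de_R = 0.3 > 0: the reaction function is upward-sloping, so the choices are strategic complements.

strategic complements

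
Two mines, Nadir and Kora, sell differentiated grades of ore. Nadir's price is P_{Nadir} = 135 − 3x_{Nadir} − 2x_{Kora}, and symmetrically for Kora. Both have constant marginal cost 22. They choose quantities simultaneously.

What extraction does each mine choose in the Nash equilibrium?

14.125

Mine Nadir's profit: π = x_{Nadir}(135 − 3x_{Nadir} − 2x_{Kora}) − 22x_{Nadir}.
∂π/∂x_{Nadir} = 113 − 6x_{Nadir} − 2x_{Kora} = 0 ⇒ x_{Nadir} = 113/6 − (1/3)x_{Kora}.
Setting x_{Nadir} = x_{Kora} in the reaction function: x_{Nadir} = 113/6 − (1/3)x_{Nadir}, so x_{Nadir} = (113/6) / (4/3) = 14.125.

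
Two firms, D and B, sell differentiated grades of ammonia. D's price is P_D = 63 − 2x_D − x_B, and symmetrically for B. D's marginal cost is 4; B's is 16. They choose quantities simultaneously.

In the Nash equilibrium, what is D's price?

29.2

Firm D's profit: π = x_D(63 − 2x_D − x_B) − 4x_D.
∂π/∂x_D = 59 − 4x_D − x_B = 0 ⇒ x_D = 14.75 − 0.25x_B.
Similarly x_B = 11.75 − 0.25x_D.
Substituting the second reaction function into the first: x_D = 14.75 − 0.25(11.75 − 0.25x_D), which gives 0.9375x_D = 11.8125 ⇒ x_D = 12.6.
Then x_B = 11.75 − 0.25·12.6 = 8.6.
P_D = 63 − 2·12.6 − 8.6 = 29.2.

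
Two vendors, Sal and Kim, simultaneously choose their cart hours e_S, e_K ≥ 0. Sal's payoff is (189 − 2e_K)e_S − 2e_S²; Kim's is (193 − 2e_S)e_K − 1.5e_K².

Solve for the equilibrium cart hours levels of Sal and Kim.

22.625, 49.25

Expanding Sal's payoff: 189e_S − 2e_Ke_S − 2e_S².
∂π/∂e_S = 189 − 2e_K − 4e_S = 0, so e_S = 47.25 − 0.5e_K.
Likewise for Kim: e_K = 193/3 − (2/3)e_S.
Plugging e_K into Sal's best response: e_S = 47.25 − 0.5(193/3 − (2/3)e_S) ⇒ (2/3)e_S = 181/12, so e_S = 22.625.
Then e_K = 193/3 − (2/3)·22.625 = 49.25.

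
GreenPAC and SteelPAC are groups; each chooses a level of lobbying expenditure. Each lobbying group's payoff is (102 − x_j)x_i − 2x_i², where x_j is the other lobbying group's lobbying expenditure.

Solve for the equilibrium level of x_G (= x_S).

20.4

GreenPAC's payoff is (102 − x_S)x_G − 2x_G².
∂π/∂x_G = 102 − x_S − 4x_G = 0, so x_G = 25.5 − 0.25x_S.
By symmetry x_S = x_G; substituting into the reaction function, 1.25x_G = 25.5 and x_G = 20.4.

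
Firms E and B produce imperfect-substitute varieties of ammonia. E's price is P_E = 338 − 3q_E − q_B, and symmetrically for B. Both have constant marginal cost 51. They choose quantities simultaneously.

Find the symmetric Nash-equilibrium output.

Firm E's profit: π = q_E(338 − 3q_E − q_B) − 51q_E.
∂π/∂q_E = 287 − 6q_E − q_B = 0 ⇒ q_E = 287/6 − (1/6)q_B.
Setting q_E = q_B in the reaction function: q_E = 287/6 − (1/6)q_E, so q_E = (287/6) / (7/6) = 41.

41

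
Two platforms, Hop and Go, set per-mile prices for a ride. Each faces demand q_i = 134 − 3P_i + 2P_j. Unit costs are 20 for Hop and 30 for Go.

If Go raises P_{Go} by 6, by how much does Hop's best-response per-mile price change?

Hop's profit: π = (P_{Hop} − 20)(134 − 3P_{Hop} + 2P_{Go}).
∂π/∂P_{Hop} = 194 − 6P_{Hop} + 2P_{Go} = 0 ⇒ P_{Hop} = 97/3 + (1/3)P_{Go}.
The reaction-function slope is 1/3, so a 6-unit rise in P_{Go} moves P_{Hop} by 1/3 × 6 = 2. Hop's best response rises — the actions are strategic complements.

2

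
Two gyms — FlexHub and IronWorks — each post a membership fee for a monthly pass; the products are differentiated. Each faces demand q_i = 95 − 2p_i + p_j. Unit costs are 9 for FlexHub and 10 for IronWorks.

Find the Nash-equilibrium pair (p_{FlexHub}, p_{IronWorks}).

37.8, 38.2

FlexHub's profit: π = (p_{FlexHub} − 9)(95 − 2p_{FlexHub} + p_{IronWorks}).
∂π/∂p_{FlexHub} = 113 − 4p_{FlexHub} + p_{IronWorks} = 0 ⇒ p_{FlexHub} = 28.25 + 0.25p_{IronWorks}.
Similarly p_{IronWorks} = 28.75 + 0.25p_{FlexHub}.
Plugging p_{IronWorks} into FlexHub's best response: p_{FlexHub} = 28.25 + 0.25(28.75 + 0.25p_{FlexHub}) ⇒ 0.9375p_{FlexHub} = 35.4375, so p_{FlexHub} = 37.8.
Then p_{IronWorks} = 28.75 + 0.25·37.8 = 38.2.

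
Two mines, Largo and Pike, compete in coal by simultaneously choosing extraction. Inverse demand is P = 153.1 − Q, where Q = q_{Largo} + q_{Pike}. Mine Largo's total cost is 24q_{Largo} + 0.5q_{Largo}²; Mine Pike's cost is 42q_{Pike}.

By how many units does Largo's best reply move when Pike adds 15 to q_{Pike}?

-5

Mine Largo's profit: π = q_{Largo}(153.1 − (q_{Largo} + q_{Pike})) − 24q_{Largo} − 0.5q_{Largo}².
∂π/∂q_{Largo} = 129.1 − 3q_{Largo} − q_{Pike} = 0, so q_{Largo} = 1291/30 − (1/3)q_{Pike}.
The reaction-function slope is −1/3, so a 15-unit rise in q_{Pike} moves q_{Largo} by −1/3 × 15 = −5. Largo's best response falls — the actions are strategic substitutes.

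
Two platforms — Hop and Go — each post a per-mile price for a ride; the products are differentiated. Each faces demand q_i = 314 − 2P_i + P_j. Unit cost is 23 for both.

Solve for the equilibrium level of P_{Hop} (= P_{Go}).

Hop's profit: π = (P_{Hop} − 23)(314 − 2P_{Hop} + P_{Go}).
∂π/∂P_{Hop} = 360 − 4P_{Hop} + P_{Go} = 0 ⇒ P_{Hop} = 90 + 0.25P_{Go}.
Setting P_{Hop} = P_{Go} in the reaction function: P_{Hop} = 90 + 0.25P_{Hop}, so P_{Hop} = 90 / 0.75 = 120.

120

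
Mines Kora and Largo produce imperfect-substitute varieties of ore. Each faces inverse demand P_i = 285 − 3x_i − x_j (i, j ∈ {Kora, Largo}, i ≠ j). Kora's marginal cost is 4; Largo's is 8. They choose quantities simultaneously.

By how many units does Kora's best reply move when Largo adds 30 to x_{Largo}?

Mine Kora's profit: π = x_{Kora}(285 − 3x_{Kora} − x_{Largo}) − 4x_{Kora}.
∂π/∂x_{Kora} = 281 − 6x_{Kora} − x_{Largo} = 0 ⇒ x_{Kora} = 281/6 − (1/6)x_{Largo}.
The reaction-function slope is −1/6, so a 30-unit rise in x_{Largo} moves x_{Kora} by −1/6 × 30 = −5. Kora's best response falls — the actions are strategic substitutes.

-5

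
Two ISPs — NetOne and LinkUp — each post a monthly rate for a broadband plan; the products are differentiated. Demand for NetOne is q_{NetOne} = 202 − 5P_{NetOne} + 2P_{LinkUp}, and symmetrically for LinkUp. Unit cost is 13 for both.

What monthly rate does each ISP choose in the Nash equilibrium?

NetOne's profit: π = (P_{NetOne} − 13)(202 − 5P_{NetOne} + 2P_{LinkUp}).
∂π/∂P_{NetOne} = 267 − 10P_{NetOne} + 2P_{LinkUp} = 0 ⇒ P_{NetOne} = 26.7 + 0.2P_{LinkUp}.
The game is symmetric, so in equilibrium P_{LinkUp} = P_{NetOne}: the reaction function gives 0.8P_{NetOne} = 26.7, hence P_{NetOne} = 33.375.

33.375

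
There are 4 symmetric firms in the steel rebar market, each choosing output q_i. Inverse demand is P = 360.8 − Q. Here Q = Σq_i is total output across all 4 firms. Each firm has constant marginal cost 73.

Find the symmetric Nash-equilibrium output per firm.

57.56

A representative firm's profit is π_i = q_i(360.8 − Q) − 73q_i, with Q = q_i + Σ_{j≠i} q_j.
First-order condition: 287.8 − 2q_i − Σ_{j≠i} q_j = 0.
Imposing symmetry (q_j = q for all j) turns Σ_{j≠i} q_j into 3q, so 287.8 = 5q and q = 57.56.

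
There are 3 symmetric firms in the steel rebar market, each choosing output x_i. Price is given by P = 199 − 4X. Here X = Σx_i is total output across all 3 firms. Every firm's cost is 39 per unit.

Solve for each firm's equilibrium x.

A representative firm's profit is π_i = x_i(199 − 4X) − 39x_i, with X = x_i + Σ_{j≠i} x_j.
First-order condition: 160 − 8x_i − 4Σ_{j≠i} x_j = 0.
Imposing symmetry (x_j = x for all j) turns Σ_{j≠i} x_j into 2x, so 160 = 16x and x = 10.

10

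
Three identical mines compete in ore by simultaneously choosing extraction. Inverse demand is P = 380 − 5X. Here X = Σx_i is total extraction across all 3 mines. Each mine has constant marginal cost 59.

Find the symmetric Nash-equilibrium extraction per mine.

16.05

A representative mine's profit is π_i = x_i(380 − 5X) − 59x_i, with X = x_i + Σ_{j≠i} x_j.
First-order condition: 321 − 10x_i − 5Σ_{j≠i} x_j = 0.
With identical mines, set every x_j = x: then 321 − 10x − 10x = 0, i.e. x = 321/20 = 16.05.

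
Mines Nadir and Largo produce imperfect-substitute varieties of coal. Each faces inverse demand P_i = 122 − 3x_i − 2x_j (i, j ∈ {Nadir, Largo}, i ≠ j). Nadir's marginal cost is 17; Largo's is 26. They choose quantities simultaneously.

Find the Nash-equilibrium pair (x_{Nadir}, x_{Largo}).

13.6875, 11.4375

Mine Nadir's profit: π = x_{Nadir}(122 − 3x_{Nadir} − 2x_{Largo}) − 17x_{Nadir}.
∂π/∂x_{Nadir} = 105 − 6x_{Nadir} − 2x_{Largo} = 0 ⇒ x_{Nadir} = 17.5 − (1/3)x_{Largo}.
Similarly x_{Largo} = 16 − (1/3)x_{Nadir}.
Plugging x_{Largo} into Nadir's best response: x_{Nadir} = 17.5 − (1/3)(16 − (1/3)x_{Nadir}) ⇒ (8/9)x_{Nadir} = 73/6, so x_{Nadir} = 13.6875.
Then x_{Largo} = 16 − (1/3)·13.6875 = 11.4375.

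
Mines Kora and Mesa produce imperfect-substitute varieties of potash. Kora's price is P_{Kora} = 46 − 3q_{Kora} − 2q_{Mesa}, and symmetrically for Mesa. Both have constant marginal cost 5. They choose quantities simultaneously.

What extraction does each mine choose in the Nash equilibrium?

Mine Kora's profit: π = q_{Kora}(46 − 3q_{Kora} − 2q_{Mesa}) − 5q_{Kora}.
∂π/∂q_{Kora} = 41 − 6q_{Kora} − 2q_{Mesa} = 0 ⇒ q_{Kora} = 41/6 − (1/3)q_{Mesa}.
The game is symmetric, so in equilibrium q_{Mesa} = q_{Kora}: the reaction function gives (4/3)q_{Kora} = 41/6, hence q_{Kora} = 5.125.

5.125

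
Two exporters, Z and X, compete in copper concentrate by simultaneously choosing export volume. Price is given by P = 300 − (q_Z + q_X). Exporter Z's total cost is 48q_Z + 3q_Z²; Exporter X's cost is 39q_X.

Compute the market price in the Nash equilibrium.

Exporter Z's profit: π = q_Z(300 − (q_Z + q_X)) − 48q_Z − 3q_Z².
∂π/∂q_Z = 252 − 8q_Z − q_X = 0, so q_Z = 31.5 − 0.125q_X.
For X: ∂π/∂q_X = 261 − 2q_X − q_Z = 0 ⇒ q_X = 130.5 − 0.5q_Z.
Solving the two reaction functions simultaneously: (1 − (−0.125)(−0.5))q_Z = 31.5 − 0.125·130.5, so 0.9375q_Z = 15.1875 and q_Z = 16.2.
Then q_X = 130.5 − 0.5·16.2 = 122.4.
Equilibrium price: P = 300 − 138.6 = 161.4.

161.4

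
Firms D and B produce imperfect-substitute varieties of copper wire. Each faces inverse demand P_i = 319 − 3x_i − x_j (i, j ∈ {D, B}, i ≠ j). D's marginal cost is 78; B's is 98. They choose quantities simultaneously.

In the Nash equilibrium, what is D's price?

183

Firm D's profit: π = x_D(319 − 3x_D − x_B) − 78x_D.
∂π/∂x_D = 241 − 6x_D − x_B = 0 ⇒ x_D = 241/6 − (1/6)x_B.
Similarly x_B = 221/6 − (1/6)x_D.
Solving the two reaction functions simultaneously: (1 − (−1/6)(−1/6))x_D = 241/6 − (1/6)·(221/6), so (35/36)x_D = 1225/36 and x_D = 35.
Then x_B = 221/6 − (1/6)·35 = 31.
P_D = 319 − 3·35 − 31 = 183.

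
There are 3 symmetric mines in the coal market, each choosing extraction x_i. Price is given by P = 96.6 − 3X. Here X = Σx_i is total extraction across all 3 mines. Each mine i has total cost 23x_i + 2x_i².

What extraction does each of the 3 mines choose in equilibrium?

A representative mine's profit is π_i = x_i(96.6 − 3X) − 23x_i − 2x_i², with X = x_i + Σ_{j≠i} x_j.
First-order condition: 73.6 − 10x_i − 3Σ_{j≠i} x_j = 0.
Imposing symmetry (x_j = x for all j) turns Σ_{j≠i} x_j into 2x, so 73.6 = 16x and x = 4.6.

4.6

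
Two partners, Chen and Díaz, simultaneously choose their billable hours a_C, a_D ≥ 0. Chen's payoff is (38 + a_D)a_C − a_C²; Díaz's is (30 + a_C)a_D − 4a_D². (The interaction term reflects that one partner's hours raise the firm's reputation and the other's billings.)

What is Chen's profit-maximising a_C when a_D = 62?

Expanding Chen's payoff: 38a_C + a_Da_C − a_C².
∂π/∂a_C = 38 + a_D − 2a_C = 0, so a_C = 19 + 0.5a_D.
At a_D = 62: a_C = 19 + 0.5·62 = 50.

50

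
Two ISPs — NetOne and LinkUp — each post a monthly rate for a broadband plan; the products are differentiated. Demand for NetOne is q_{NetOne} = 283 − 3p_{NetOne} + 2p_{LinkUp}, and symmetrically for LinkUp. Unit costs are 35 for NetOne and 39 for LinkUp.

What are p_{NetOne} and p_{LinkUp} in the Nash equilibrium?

NetOne's profit: π = (p_{NetOne} − 35)(283 − 3p_{NetOne} + 2p_{LinkUp}).
∂π/∂p_{NetOne} = 388 − 6p_{NetOne} + 2p_{LinkUp} = 0 ⇒ p_{NetOne} = 194/3 + (1/3)p_{LinkUp}.
Similarly p_{LinkUp} = 200/3 + (1/3)p_{NetOne}.
Substituting the second reaction function into the first: p_{NetOne} = 194/3 + (1/3)(200/3 + (1/3)p_{NetOne}), which gives (8/9)p_{NetOne} = 782/9 ⇒ p_{NetOne} = 97.75.
Then p_{LinkUp} = 200/3 + (1/3)·97.75 = 99.25.

97.75, 99.25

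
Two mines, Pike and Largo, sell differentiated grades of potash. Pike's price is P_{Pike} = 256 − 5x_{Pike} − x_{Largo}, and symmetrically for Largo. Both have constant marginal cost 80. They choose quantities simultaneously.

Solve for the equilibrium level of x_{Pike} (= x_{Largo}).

Mine Pike's profit: π = x_{Pike}(256 − 5x_{Pike} − x_{Largo}) − 80x_{Pike}.
∂π/∂x_{Pike} = 176 − 10x_{Pike} − x_{Largo} = 0 ⇒ x_{Pike} = 17.6 − 0.1x_{Largo}.
The game is symmetric, so in equilibrium x_{Largo} = x_{Pike}: the reaction function gives 1.1x_{Pike} = 17.6, hence x_{Pike} = 16.

16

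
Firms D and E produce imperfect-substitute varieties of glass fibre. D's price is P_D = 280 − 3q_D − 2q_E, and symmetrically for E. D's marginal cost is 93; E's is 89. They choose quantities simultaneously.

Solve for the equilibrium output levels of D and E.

23.125, 24.125

Firm D's profit: π = q_D(280 − 3q_D − 2q_E) − 93q_D.
∂π/∂q_D = 187 − 6q_D − 2q_E = 0 ⇒ q_D = 187/6 − (1/3)q_E.
Similarly q_E = 191/6 − (1/3)q_D.
Substituting the second reaction function into the first: q_D = 187/6 − (1/3)(191/6 − (1/3)q_D), which gives (8/9)q_D = 185/9 ⇒ q_D = 23.125.
Then q_E = 191/6 − (1/3)·23.125 = 24.125.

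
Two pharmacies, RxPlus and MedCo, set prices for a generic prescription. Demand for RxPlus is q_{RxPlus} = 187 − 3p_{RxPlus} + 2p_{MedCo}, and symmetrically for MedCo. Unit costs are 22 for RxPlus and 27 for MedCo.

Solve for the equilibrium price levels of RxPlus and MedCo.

64.1875, 66.0625

RxPlus's profit: π = (p_{RxPlus} − 22)(187 − 3p_{RxPlus} + 2p_{MedCo}).
∂π/∂p_{RxPlus} = 253 − 6p_{RxPlus} + 2p_{MedCo} = 0 ⇒ p_{RxPlus} = 253/6 + (1/3)p_{MedCo}.
Similarly p_{MedCo} = 134/3 + (1/3)p_{RxPlus}.
Substituting the second reaction function into the first: p_{RxPlus} = 253/6 + (1/3)(134/3 + (1/3)p_{RxPlus}), which gives (8/9)p_{RxPlus} = 1027/18 ⇒ p_{RxPlus} = 64.1875.
Then p_{MedCo} = 134/3 + (1/3)·64.1875 = 66.0625.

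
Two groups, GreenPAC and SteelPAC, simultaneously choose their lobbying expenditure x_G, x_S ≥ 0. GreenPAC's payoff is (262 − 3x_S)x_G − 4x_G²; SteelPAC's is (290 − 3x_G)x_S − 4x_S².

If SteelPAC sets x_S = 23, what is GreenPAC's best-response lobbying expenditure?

24.125

Expanding GreenPAC's payoff: 262x_G − 3x_Sx_G − 4x_G².
∂π/∂x_G = 262 − 3x_S − 8x_G = 0, so x_G = 32.75 − 0.375x_S.
At x_S = 23: x_G = 32.75 − 0.375·23 = 24.125.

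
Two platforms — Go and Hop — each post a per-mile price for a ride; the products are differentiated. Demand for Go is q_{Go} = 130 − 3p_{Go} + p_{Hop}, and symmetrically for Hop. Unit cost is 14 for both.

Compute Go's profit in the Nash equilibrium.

1248.48

Go's profit: π = (p_{Go} − 14)(130 − 3p_{Go} + p_{Hop}).
∂π/∂p_{Go} = 172 − 6p_{Go} + p_{Hop} = 0 ⇒ p_{Go} = 86/3 + (1/6)p_{Hop}.
Setting p_{Go} = p_{Hop} in the reaction function: p_{Go} = 86/3 + (1/6)p_{Go}, so p_{Go} = (86/3) / (5/6) = 34.4.
q_{Go} = 130 − 3·34.4 + 34.4 = 61.2.
Profit = (34.4 − 14)·61.2 = 1248.48.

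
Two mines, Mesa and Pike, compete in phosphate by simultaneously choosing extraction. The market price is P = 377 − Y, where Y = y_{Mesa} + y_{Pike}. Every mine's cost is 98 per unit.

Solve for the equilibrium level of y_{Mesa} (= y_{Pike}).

Mine Mesa's profit: π = y_{Mesa}(377 − (y_{Mesa} + y_{Pike})) − 98y_{Mesa}.
∂π/∂y_{Mesa} = 279 − 2y_{Mesa} − y_{Pike} = 0, so y_{Mesa} = 139.5 − 0.5y_{Pike}.
The game is symmetric, so in equilibrium y_{Pike} = y_{Mesa}: the reaction function gives 1.5y_{Mesa} = 139.5, hence y_{Mesa} = 93.

93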